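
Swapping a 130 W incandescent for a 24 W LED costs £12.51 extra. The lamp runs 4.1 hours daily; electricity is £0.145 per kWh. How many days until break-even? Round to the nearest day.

199 days

Power saved = 130 − 24 = 106 W
Daily energy saved = 106 W × 4.1 h = 434.6 Wh = 0.4346 kWh
Daily savings = 0.4346 × £0.145 = £0.0630
Payback = £12.51 / £0.0630 per day = 198.5 days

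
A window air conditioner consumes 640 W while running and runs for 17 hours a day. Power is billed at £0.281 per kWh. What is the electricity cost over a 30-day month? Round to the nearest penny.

£91.72

Energy = 640 W × 17 h/day × 30 days = 326,400 Wh = 326.4 kWh
Cost = 326.4 kWh × £0.281/kWh = £91.72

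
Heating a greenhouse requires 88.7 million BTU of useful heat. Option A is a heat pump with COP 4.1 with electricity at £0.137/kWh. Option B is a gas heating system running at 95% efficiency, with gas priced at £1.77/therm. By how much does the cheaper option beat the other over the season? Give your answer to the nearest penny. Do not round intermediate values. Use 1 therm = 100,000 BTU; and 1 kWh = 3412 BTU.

Heat load = 88.7 × 10⁶ BTU = 88,700,000 BTU
Gas: input = 88,700,000 / 0.95 = 93,368,421 BTU = 933.7 therm → 933.7 × £1.77 = £1,652.62
Heat pump: 88,700,000 BTU / 3412 = 26,000 kWh heat; / 4.1 = 6,341 kWh in → × £0.137 = £868.66
Difference = |£1,652.62 − £868.66| = £783.96

£783.96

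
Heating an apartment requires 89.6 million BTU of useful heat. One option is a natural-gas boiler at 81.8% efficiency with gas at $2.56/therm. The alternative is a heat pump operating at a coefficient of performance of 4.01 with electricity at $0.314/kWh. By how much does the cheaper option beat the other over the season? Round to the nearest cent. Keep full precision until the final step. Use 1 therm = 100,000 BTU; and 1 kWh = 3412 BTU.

$747.82

Heat load = 89.6 × 10⁶ BTU = 89,600,000 BTU
Gas: input = 89,600,000 / 0.818 = 109,535,452 BTU = 1,095 therm → 1,095 × $2.56 = $2,804.11
Heat pump: 89,600,000 BTU / 3412 = 26,260 kWh heat; / 4.01 = 6,549 kWh in → × $0.314 = $2,056.29
Difference = |$2,804.11 − $2,056.29| = $747.82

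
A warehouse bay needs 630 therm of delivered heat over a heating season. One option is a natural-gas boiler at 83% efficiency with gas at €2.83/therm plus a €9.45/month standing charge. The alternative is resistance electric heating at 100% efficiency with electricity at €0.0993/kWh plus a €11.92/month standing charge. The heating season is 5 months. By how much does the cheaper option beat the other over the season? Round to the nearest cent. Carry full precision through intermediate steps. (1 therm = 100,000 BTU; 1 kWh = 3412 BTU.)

€302.22

Heat load = 630 therm × 100,000 = 63,000,000 BTU
Gas: input = 63,000,000 / 0.83 = 75,903,614 BTU = 759 therm → 759 × €2.83 = €2,148.07; + 5 × €9.45 standing = €2,195.32
Electric: 63,000,000 BTU / 3412 = 18,460 kWh → × €0.0993 = €1,833.50; + 5 × €11.92 standing = €1,893.10
Difference = |€2,195.32 − €1,893.10| = €302.22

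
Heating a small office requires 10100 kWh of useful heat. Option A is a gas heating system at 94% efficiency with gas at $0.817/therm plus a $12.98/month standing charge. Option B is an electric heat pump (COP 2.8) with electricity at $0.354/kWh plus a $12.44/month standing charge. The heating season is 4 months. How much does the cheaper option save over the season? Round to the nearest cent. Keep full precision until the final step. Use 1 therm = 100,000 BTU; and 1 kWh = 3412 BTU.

Heat load = 10100 kWh × 3412 = 34,461,200 BTU
Gas: input = 34,461,200 / 0.94 = 36,660,851 BTU = 366.6 therm → 366.6 × $0.817 = $299.52; + 4 × $12.98 standing = $351.44
Heat pump: 34,461,200 BTU / 3412 = 10,100 kWh heat; / 2.8 = 3,607 kWh in → × $0.354 = $1,276.93; + 4 × $12.44 standing = $1,326.69
Difference = |$351.44 − $1,326.69| = $975.25

$975.25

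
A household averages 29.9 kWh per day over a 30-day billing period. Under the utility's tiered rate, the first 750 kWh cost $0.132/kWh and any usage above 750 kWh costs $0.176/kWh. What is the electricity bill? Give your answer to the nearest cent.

Usage = 29.9 kWh/day × 30 days = 897 kWh
First 750 kWh × $0.132 = $99.00
Remaining 147 kWh × $0.176 = $25.87
Total = $124.87

$124.87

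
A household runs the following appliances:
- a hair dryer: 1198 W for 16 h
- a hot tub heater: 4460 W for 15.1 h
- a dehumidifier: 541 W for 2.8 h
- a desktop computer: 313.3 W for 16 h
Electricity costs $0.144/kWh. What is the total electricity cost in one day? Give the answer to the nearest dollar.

hair dryer: 1198 W × 16 h = 19,168 Wh = 19.17 kWh
hot tub heater: 4460 W × 15.1 h = 67,346 Wh = 67.35 kWh
dehumidifier: 541 W × 2.8 h = 1,515 Wh = 1.515 kWh
desktop computer: 313.3 W × 16 h = 5,013 Wh = 5.013 kWh
Total energy = 19.17 + 67.35 + 1.515 + 5.013 = 93.04 kWh
Cost = 93.04 kWh × $0.144 = $13.40 ≈ $13

$13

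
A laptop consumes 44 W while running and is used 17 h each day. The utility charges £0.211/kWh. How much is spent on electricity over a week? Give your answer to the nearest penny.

£1.10

Energy = 44 W × 17 h/day × 7 days = 5,236 Wh = 5.236 kWh
Cost = 5.236 kWh × £0.211/kWh = £1.10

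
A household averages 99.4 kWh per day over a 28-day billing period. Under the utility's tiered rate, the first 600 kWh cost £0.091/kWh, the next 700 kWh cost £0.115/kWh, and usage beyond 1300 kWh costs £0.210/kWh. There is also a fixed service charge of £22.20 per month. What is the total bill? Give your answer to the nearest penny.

Usage = 99.4 kWh/day × 28 days = 2783.2 kWh
First 600 kWh × £0.091 = £54.60
Next 700 kWh × £0.115 = £80.50
Remaining 1483.2 kWh × £0.210 = £311.47
Energy charge = £446.57; + service £22.20 = £468.77

£468.77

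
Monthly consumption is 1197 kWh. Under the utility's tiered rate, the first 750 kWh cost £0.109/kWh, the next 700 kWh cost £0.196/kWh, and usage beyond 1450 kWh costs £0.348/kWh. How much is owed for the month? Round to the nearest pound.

£169

First 750 kWh × £0.109 = £81.75
Next 447 kWh × £0.196 = £87.61
Remaining tier: 0 kWh (not reached)
Total = £169.36 ≈ £169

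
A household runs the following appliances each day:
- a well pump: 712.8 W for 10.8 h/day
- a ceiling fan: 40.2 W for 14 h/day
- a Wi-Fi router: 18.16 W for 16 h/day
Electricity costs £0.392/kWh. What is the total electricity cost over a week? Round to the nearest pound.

£23

well pump: 712.8 W × 10.8 h × 7 d = 53,888 Wh = 53.89 kWh
ceiling fan: 40.2 W × 14 h × 7 d = 3,940 Wh = 3.94 kWh
Wi-Fi router: 18.16 W × 16 h × 7 d = 2,034 Wh = 2.034 kWh
Total energy = 53.89 + 3.94 + 2.034 = 59.86 kWh
Cost = 59.86 kWh × £0.392 = £23.47 ≈ £23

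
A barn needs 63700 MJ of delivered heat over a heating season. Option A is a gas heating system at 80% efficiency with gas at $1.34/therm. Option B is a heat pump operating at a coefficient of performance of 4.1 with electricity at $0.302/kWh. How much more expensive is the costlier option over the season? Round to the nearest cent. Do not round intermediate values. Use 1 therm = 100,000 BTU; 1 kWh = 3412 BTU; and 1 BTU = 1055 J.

$292.12

Heat load = 63700 MJ = 63,700,000,000 J / 1055 = 60,379,147 BTU
Gas: input = 60,379,147 / 0.80 = 75,473,934 BTU = 754.7 therm → 754.7 × $1.34 = $1,011.35
Heat pump: 60,379,147 BTU / 3412 = 17,700 kWh heat; / 4.1 = 4,316 kWh in → × $0.302 = $1,303.47
Difference = |$1,011.35 − $1,303.47| = $292.12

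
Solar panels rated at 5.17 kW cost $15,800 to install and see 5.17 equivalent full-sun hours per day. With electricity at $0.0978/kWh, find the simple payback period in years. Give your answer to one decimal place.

Daily generation = 5.17 kW × 5.17 h = 26.73 kWh
Annual generation = 26.73 × 365 = 9756 kWh
Annual savings = 9756 × $0.0978 = $954.14
Payback = $15,800 / $954.14 = 16.6 years

16.6 years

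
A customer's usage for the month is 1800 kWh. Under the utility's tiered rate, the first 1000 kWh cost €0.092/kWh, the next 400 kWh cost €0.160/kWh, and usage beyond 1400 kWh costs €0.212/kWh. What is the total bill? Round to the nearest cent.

First 1000 kWh × €0.092 = €92.00
Next 400 kWh × €0.160 = €64.00
Remaining 400 kWh × €0.212 = €84.80
Total = €240.80

€240.80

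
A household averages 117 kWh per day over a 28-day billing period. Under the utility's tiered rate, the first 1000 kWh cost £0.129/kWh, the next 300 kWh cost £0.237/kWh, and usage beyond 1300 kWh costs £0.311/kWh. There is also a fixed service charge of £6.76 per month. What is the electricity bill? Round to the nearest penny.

Usage = 117 kWh/day × 28 days = 3276 kWh
First 1000 kWh × £0.129 = £129.00
Next 300 kWh × £0.237 = £71.10
Remaining 1976 kWh × £0.311 = £614.54
Energy charge = £814.64; + service £6.76 = £821.40

£821.40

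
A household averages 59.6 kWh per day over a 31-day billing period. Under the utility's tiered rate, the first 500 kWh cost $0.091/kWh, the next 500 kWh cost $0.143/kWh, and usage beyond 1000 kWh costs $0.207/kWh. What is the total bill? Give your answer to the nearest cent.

$292.45

Usage = 59.6 kWh/day × 31 days = 1847.6 kWh
First 500 kWh × $0.091 = $45.50
Next 500 kWh × $0.143 = $71.50
Remaining 847.6 kWh × $0.207 = $175.45
Total = $292.45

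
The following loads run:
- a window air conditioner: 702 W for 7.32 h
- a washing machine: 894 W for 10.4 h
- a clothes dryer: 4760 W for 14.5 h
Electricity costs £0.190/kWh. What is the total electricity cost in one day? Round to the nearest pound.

window air conditioner: 702 W × 7.32 h = 5,139 Wh = 5.139 kWh
washing machine: 894 W × 10.4 h = 9,298 Wh = 9.298 kWh
clothes dryer: 4760 W × 14.5 h = 69,020 Wh = 69.02 kWh
Total energy = 5.139 + 9.298 + 69.02 = 83.46 kWh
Cost = 83.46 kWh × £0.190 = £15.86 ≈ £16

£16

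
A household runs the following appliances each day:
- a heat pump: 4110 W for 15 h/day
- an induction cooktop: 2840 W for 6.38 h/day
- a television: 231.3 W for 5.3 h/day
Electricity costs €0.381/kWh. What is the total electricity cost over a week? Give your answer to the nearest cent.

€216.01

heat pump: 4110 W × 15 h × 7 d = 431,550 Wh = 431.6 kWh
induction cooktop: 2840 W × 6.38 h × 7 d = 126,834 Wh = 126.8 kWh
television: 231.3 W × 5.3 h × 7 d = 8,581 Wh = 8.581 kWh
Total energy = 431.6 + 126.8 + 8.581 = 567 kWh
Cost = 567 kWh × €0.381 = €216.01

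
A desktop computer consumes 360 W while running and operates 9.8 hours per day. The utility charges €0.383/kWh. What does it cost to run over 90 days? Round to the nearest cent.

€121.61

Energy = 360 W × 9.8 h/day × 90 days = 317,520 Wh = 317.5 kWh
Cost = 317.5 kWh × €0.383/kWh = €121.61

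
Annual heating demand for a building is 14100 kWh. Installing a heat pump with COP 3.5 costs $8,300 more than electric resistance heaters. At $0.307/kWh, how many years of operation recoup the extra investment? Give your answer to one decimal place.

2.7 years

Resistance: 14100 kWh × $0.307 = $4,328.70/yr
Heat pump: 14100 / 3.5 = 4029 kWh in → × $0.307 = $1,236.77/yr
Annual savings = $3,091.93
Payback = $8,300 / $3,091.93 = 2.68 years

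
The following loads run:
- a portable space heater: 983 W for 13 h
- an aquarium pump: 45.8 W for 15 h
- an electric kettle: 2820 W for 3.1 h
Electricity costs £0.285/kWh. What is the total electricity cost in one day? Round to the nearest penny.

portable space heater: 983 W × 13 h = 12,779 Wh = 12.78 kWh
aquarium pump: 45.8 W × 15 h = 687 Wh = 0.687 kWh
electric kettle: 2820 W × 3.1 h = 8,742 Wh = 8.742 kWh
Total energy = 12.78 + 0.687 + 8.742 = 22.21 kWh
Cost = 22.21 kWh × £0.285 = £6.33

£6.33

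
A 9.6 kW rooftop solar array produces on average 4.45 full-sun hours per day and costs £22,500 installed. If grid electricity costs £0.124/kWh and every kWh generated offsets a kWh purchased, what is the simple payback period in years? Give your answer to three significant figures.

11.6 years

Daily generation = 9.6 kW × 4.45 h = 42.72 kWh
Annual generation = 42.72 × 365 = 15593 kWh
Annual savings = 15593 × £0.124 = £1,933.51
Payback = £22,500 / £1,933.51 = 11.6 years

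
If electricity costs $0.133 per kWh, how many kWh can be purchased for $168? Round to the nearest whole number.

$168 / $0.133 per kWh = 1,263 kWh

1263 kWh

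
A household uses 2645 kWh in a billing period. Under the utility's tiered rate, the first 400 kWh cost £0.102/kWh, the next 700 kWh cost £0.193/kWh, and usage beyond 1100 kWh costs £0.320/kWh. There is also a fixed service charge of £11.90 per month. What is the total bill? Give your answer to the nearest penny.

First 400 kWh × £0.102 = £40.80
Next 700 kWh × £0.193 = £135.10
Remaining 1545 kWh × £0.320 = £494.40
Energy charge = £670.30; + service £11.90 = £682.20

£682.20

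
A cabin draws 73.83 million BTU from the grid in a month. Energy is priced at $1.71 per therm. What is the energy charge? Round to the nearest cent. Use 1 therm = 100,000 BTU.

73.83 million BTU × (10 therm/million BTU) = 738.3 therm
Cost = 738.3 therm × $1.71/therm = $1,262.49

$1262.49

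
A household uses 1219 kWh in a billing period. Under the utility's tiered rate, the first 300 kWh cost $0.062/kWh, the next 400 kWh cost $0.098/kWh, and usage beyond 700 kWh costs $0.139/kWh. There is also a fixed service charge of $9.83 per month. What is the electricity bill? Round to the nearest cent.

First 300 kWh × $0.062 = $18.60
Next 400 kWh × $0.098 = $39.20
Remaining 519 kWh × $0.139 = $72.14
Energy charge = $129.94; + service $9.83 = $139.77

$139.77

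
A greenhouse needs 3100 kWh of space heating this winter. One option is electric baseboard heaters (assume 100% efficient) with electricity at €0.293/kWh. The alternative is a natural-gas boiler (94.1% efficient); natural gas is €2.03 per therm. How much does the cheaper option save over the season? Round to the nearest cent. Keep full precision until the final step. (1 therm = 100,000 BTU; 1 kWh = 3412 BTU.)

Heat load = 3100 kWh × 3412 = 10,577,200 BTU
Gas: input = 10,577,200 / 0.941 = 11,240,383 BTU = 112.4 therm → 112.4 × €2.03 = €228.18
Electric: 10,577,200 BTU / 3412 = 3,100 kWh → × €0.293 = €908.30
Difference = |€228.18 − €908.30| = €680.12

€680.12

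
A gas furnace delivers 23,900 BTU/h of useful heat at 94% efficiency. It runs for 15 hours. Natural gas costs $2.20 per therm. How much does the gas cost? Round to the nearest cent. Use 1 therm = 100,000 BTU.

$8.39

Heat delivered = 23,900 BTU/h × 15 h = 358,500 BTU
Gas input = 358,500 / 0.94 = 381,383 BTU
= 381,383 / 100,000 = 3.814 therm
Cost = 3.814 × $2.20/therm = $8.39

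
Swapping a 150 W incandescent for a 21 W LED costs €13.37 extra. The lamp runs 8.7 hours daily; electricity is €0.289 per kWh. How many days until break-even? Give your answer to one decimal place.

41.2 days

Power saved = 150 − 21 = 129 W
Daily energy saved = 129 W × 8.7 h = 1122 Wh = 1.1223 kWh
Daily savings = 1.1223 × €0.289 = €0.3243
Payback = €13.37 / €0.3243 per day = 41.22 days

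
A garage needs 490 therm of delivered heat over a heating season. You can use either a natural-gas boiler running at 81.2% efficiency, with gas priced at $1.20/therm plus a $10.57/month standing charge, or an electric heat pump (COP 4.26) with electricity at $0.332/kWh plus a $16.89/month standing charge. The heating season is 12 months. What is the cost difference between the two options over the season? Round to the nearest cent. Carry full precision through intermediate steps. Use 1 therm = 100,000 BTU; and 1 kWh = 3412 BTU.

$470.92

Heat load = 490 therm × 100,000 = 49,000,000 BTU
Gas: input = 49,000,000 / 0.812 = 60,344,828 BTU = 603.4 therm → 603.4 × $1.20 = $724.14; + 12 × $10.57 standing = $850.98
Heat pump: 49,000,000 BTU / 3412 = 14,360 kWh heat; / 4.26 = 3,371 kWh in → × $0.332 = $1,119.22; + 12 × $16.89 standing = $1,321.90
Difference = |$850.98 − $1,321.90| = $470.92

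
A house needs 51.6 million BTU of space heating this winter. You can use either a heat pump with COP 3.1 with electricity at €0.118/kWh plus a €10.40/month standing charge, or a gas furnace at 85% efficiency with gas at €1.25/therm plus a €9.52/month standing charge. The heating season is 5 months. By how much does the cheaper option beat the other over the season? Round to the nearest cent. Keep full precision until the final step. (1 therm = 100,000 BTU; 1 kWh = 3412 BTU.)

Heat load = 51.6 × 10⁶ BTU = 51,600,000 BTU
Gas: input = 51,600,000 / 0.85 = 60,705,882 BTU = 607.1 therm → 607.1 × €1.25 = €758.82; + 5 × €9.52 standing = €806.42
Heat pump: 51,600,000 BTU / 3412 = 15,120 kWh heat; / 3.1 = 4,878 kWh in → × €0.118 = €575.65; + 5 × €10.40 standing = €627.65
Difference = |€806.42 − €627.65| = €178.77

€178.77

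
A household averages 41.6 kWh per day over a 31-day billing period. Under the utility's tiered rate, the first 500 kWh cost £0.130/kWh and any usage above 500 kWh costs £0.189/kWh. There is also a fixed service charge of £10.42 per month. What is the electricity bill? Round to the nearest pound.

£225

Usage = 41.6 kWh/day × 31 days = 1289.6 kWh
First 500 kWh × £0.130 = £65.00
Remaining 789.6 kWh × £0.189 = £149.23
Energy charge = £214.23; + service £10.42 = £224.65 ≈ £225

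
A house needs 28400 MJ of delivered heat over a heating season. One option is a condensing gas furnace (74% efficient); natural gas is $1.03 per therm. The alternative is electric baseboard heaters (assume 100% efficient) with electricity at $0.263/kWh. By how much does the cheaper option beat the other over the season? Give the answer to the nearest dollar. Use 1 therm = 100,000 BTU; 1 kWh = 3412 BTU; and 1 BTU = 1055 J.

Heat load = 28400 MJ = 28,400,000,000 J / 1055 = 26,919,431 BTU
Gas: input = 26,919,431 / 0.74 = 36,377,610 BTU = 363.8 therm → 363.8 × $1.03 = $374.69
Electric: 26,919,431 BTU / 3412 = 7,890 kWh → × $0.263 = $2,074.97
Difference = |$374.69 − $2,074.97| = $1,700.28 ≈ $1700

$1700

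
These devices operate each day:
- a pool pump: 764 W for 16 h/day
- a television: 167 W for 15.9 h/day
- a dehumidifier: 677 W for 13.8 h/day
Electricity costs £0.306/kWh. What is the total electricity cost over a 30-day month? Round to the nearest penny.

pool pump: 764 W × 16 h × 30 d = 366,720 Wh = 366.7 kWh
television: 167 W × 15.9 h × 30 d = 79,659 Wh = 79.66 kWh
dehumidifier: 677 W × 13.8 h × 30 d = 280,278 Wh = 280.3 kWh
Total energy = 366.7 + 79.66 + 280.3 = 726.7 kWh
Cost = 726.7 kWh × £0.306 = £222.36

£222.36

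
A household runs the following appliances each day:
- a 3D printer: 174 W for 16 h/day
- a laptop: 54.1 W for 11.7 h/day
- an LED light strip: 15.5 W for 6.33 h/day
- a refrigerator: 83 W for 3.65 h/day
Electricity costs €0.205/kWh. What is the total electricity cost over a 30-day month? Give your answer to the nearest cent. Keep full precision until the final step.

3D printer: 174 W × 16 h × 30 d = 83,520 Wh = 83.52 kWh
laptop: 54.1 W × 11.7 h × 30 d = 18,989 Wh = 18.99 kWh
LED light strip: 15.5 W × 6.33 h × 30 d = 2,943 Wh = 2.943 kWh
refrigerator: 83 W × 3.65 h × 30 d = 9,088 Wh = 9.088 kWh
Total energy = 83.52 + 18.99 + 2.943 + 9.088 = 114.5 kWh
Cost = 114.5 kWh × €0.205 = €23.48

€23.48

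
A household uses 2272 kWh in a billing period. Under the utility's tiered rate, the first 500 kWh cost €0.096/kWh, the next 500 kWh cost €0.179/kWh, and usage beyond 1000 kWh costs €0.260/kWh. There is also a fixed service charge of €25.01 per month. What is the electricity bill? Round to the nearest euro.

First 500 kWh × €0.096 = €48.00
Next 500 kWh × €0.179 = €89.50
Remaining 1272 kWh × €0.260 = €330.72
Energy charge = €468.22; + service €25.01 = €493.23 ≈ €493

€493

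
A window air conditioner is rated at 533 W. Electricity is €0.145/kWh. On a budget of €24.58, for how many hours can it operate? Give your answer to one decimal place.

Energy budget = €24.58 / €0.145 per kWh = 169.5 kWh = 169,517 Wh
Runtime = 169,517 Wh / 533 W = 318 h

318.0 h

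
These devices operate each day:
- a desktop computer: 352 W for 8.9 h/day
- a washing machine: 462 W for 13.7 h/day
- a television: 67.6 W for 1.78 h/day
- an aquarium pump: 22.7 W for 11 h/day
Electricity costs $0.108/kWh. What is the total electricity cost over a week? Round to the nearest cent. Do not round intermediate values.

$7.43

desktop computer: 352 W × 8.9 h × 7 d = 21,930 Wh = 21.93 kWh
washing machine: 462 W × 13.7 h × 7 d = 44,306 Wh = 44.31 kWh
television: 67.6 W × 1.78 h × 7 d = 842 Wh = 0.8423 kWh
aquarium pump: 22.7 W × 11 h × 7 d = 1,748 Wh = 1.748 kWh
Total energy = 21.93 + 44.31 + 0.8423 + 1.748 = 68.83 kWh
Cost = 68.83 kWh × $0.108 = $7.43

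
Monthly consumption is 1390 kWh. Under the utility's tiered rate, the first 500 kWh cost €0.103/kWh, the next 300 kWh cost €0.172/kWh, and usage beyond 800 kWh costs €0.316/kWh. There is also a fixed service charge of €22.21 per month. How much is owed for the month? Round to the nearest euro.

First 500 kWh × €0.103 = €51.50
Next 300 kWh × €0.172 = €51.60
Remaining 590 kWh × €0.316 = €186.44
Energy charge = €289.54; + service €22.21 = €311.75 ≈ €312

€312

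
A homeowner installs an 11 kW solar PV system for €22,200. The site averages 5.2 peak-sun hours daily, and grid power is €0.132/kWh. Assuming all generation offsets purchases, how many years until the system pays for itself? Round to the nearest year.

Daily generation = 11 kW × 5.2 h = 57.2 kWh
Annual generation = 57.2 × 365 = 20878 kWh
Annual savings = 20878 × €0.132 = €2,755.90
Payback = €22,200 / €2,755.90 = 8.06 years

8 years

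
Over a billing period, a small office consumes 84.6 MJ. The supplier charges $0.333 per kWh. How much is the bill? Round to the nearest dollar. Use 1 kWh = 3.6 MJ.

$8

84.6 MJ × (0.27778 kWh/MJ) = 23.5 kWh
Cost = 23.5 kWh × $0.333/kWh = $7.83 ≈ $8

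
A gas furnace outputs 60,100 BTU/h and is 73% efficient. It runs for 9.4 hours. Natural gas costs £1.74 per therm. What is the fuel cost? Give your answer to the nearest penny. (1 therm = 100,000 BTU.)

£13.47

Heat delivered = 60,100 BTU/h × 9.4 h = 564,940 BTU
Gas input = 564,940 / 0.73 = 773,890 BTU
= 773,890 / 100,000 = 7.739 therm
Cost = 7.739 × £1.74/therm = £13.47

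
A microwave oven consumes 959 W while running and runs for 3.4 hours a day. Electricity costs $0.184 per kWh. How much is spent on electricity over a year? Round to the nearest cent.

Energy = 959 W × 3.4 h/day × 365 days = 1,190,119 Wh = 1,190 kWh
Cost = 1,190 kWh × $0.184/kWh = $218.98

$218.98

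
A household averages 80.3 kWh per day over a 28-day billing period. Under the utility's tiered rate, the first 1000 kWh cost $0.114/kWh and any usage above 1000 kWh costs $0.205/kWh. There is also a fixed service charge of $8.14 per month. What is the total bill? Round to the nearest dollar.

$378

Usage = 80.3 kWh/day × 28 days = 2248.4 kWh
First 1000 kWh × $0.114 = $114.00
Remaining 1248.4 kWh × $0.205 = $255.92
Energy charge = $369.92; + service $8.14 = $378.06 ≈ $378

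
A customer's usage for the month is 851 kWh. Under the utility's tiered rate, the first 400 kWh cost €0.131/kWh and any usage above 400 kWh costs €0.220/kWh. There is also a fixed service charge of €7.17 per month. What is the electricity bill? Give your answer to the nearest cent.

First 400 kWh × €0.131 = €52.40
Remaining 451 kWh × €0.220 = €99.22
Energy charge = €151.62; + service €7.17 = €158.79

€158.79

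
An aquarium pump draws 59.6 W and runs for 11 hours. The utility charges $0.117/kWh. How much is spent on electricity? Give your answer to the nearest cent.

Energy = 59.6 W × 11 h = 656 Wh = 0.6556 kWh
Cost = 0.6556 kWh × $0.117/kWh = $0.08

$0.08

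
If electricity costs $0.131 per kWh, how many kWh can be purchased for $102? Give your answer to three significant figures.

$102 / $0.131 per kWh = 778.6 kWh

779 kWh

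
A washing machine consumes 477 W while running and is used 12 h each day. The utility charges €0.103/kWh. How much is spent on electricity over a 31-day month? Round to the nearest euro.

€18

Energy = 477 W × 12 h/day × 31 days = 177,444 Wh = 177.4 kWh
Cost = 177.4 kWh × €0.103/kWh = €18.28 ≈ €18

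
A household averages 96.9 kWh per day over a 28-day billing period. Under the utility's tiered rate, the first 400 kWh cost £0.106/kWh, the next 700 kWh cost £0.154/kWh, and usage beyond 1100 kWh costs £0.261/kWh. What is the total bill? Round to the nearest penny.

Usage = 96.9 kWh/day × 28 days = 2713.2 kWh
First 400 kWh × £0.106 = £42.40
Next 700 kWh × £0.154 = £107.80
Remaining 1613.2 kWh × £0.261 = £421.05
Total = £571.25

£571.25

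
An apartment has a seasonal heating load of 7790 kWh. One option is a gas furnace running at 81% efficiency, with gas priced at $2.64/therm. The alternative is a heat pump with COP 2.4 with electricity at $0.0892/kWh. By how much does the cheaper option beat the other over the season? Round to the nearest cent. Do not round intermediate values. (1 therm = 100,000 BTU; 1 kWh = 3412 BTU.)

Heat load = 7790 kWh × 3412 = 26,579,480 BTU
Gas: input = 26,579,480 / 0.81 = 32,814,173 BTU = 328.1 therm → 328.1 × $2.64 = $866.29
Heat pump: 26,579,480 BTU / 3412 = 7,790 kWh heat; / 2.4 = 3,246 kWh in → × $0.0892 = $289.53
Difference = |$866.29 − $289.53| = $576.77

$576.77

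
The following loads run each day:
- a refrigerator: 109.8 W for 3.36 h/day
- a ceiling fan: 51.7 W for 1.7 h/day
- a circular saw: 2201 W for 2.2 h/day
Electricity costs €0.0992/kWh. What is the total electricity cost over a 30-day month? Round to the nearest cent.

€15.77

refrigerator: 109.8 W × 3.36 h × 30 d = 11,068 Wh = 11.07 kWh
ceiling fan: 51.7 W × 1.7 h × 30 d = 2,637 Wh = 2.637 kWh
circular saw: 2201 W × 2.2 h × 30 d = 145,266 Wh = 145.3 kWh
Total energy = 11.07 + 2.637 + 145.3 = 159 kWh
Cost = 159 kWh × €0.0992 = €15.77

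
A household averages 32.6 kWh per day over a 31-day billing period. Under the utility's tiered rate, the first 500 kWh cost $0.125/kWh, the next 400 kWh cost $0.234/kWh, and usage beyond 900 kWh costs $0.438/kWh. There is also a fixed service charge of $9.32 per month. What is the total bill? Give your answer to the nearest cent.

Usage = 32.6 kWh/day × 31 days = 1010.6 kWh
First 500 kWh × $0.125 = $62.50
Next 400 kWh × $0.234 = $93.60
Remaining 110.6 kWh × $0.438 = $48.44
Energy charge = $204.54; + service $9.32 = $213.86

$213.86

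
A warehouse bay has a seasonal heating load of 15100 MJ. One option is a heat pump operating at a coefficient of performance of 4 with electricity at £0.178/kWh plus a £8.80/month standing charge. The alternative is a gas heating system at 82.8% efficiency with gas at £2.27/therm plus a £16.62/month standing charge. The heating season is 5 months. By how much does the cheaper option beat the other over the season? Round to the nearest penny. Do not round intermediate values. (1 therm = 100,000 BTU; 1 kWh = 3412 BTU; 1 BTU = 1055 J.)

£244.82

Heat load = 15100 MJ = 15,100,000,000 J / 1055 = 14,312,796 BTU
Gas: input = 14,312,796 / 0.828 = 17,285,986 BTU = 172.9 therm → 172.9 × £2.27 = £392.39; + 5 × £16.62 standing = £475.49
Heat pump: 14,312,796 BTU / 3412 = 4,195 kWh heat; / 4 = 1,049 kWh in → × £0.178 = £186.67; + 5 × £8.80 standing = £230.67
Difference = |£475.49 − £230.67| = £244.82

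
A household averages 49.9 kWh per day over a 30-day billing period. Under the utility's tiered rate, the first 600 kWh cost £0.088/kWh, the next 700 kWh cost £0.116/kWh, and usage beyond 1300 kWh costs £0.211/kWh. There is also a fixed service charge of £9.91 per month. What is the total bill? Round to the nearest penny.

£185.48

Usage = 49.9 kWh/day × 30 days = 1497 kWh
First 600 kWh × £0.088 = £52.80
Next 700 kWh × £0.116 = £81.20
Remaining 197 kWh × £0.211 = £41.57
Energy charge = £175.57; + service £9.91 = £185.48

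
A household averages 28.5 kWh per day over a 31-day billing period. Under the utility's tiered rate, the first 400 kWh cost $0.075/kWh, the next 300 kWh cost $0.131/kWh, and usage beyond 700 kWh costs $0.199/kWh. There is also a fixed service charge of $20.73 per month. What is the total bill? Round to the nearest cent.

Usage = 28.5 kWh/day × 31 days = 883.5 kWh
First 400 kWh × $0.075 = $30.00
Next 300 kWh × $0.131 = $39.30
Remaining 183.5 kWh × $0.199 = $36.52
Energy charge = $105.82; + service $20.73 = $126.55

$126.55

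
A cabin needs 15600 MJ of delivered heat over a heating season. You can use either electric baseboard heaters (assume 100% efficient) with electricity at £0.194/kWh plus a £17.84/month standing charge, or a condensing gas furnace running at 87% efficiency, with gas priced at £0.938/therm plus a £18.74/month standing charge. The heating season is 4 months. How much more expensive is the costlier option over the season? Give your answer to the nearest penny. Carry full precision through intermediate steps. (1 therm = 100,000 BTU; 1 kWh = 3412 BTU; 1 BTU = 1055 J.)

Heat load = 15600 MJ = 15,600,000,000 J / 1055 = 14,786,730 BTU
Gas: input = 14,786,730 / 0.87 = 16,996,241 BTU = 170 therm → 170 × £0.938 = £159.42; + 4 × £18.74 standing = £234.38
Electric: 14,786,730 BTU / 3412 = 4,334 kWh → × £0.194 = £840.75; + 4 × £17.84 standing = £912.11
Difference = |£234.38 − £912.11| = £677.72

£677.72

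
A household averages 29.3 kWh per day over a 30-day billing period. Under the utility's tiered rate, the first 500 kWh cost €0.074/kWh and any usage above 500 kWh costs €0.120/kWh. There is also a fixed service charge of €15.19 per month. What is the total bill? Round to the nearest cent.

€97.67

Usage = 29.3 kWh/day × 30 days = 879 kWh
First 500 kWh × €0.074 = €37.00
Remaining 379 kWh × €0.120 = €45.48
Energy charge = €82.48; + service €15.19 = €97.67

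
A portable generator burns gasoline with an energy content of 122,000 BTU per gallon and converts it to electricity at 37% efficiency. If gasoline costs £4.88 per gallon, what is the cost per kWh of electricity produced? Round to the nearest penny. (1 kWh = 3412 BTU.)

£0.37

Electrical output per gallon = 122,000 BTU × 0.37 / 3412 BTU/kWh = 13.23 kWh
Cost per kWh = £4.88 / 13.23 kWh = £0.369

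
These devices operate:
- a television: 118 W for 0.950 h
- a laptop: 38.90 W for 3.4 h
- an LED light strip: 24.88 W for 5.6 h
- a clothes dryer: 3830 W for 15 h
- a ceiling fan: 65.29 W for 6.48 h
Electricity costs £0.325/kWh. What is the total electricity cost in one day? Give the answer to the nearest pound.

television: 118 W × 0.950 h = 112 Wh = 0.1121 kWh
laptop: 38.90 W × 3.4 h = 132 Wh = 0.1323 kWh
LED light strip: 24.88 W × 5.6 h = 139 Wh = 0.1393 kWh
clothes dryer: 3830 W × 15 h = 57,450 Wh = 57.45 kWh
ceiling fan: 65.29 W × 6.48 h = 423 Wh = 0.4231 kWh
Total energy = 0.1121 + 0.1323 + 0.1393 + 57.45 + 0.4231 = 58.26 kWh
Cost = 58.26 kWh × £0.325 = £18.93 ≈ £19

£19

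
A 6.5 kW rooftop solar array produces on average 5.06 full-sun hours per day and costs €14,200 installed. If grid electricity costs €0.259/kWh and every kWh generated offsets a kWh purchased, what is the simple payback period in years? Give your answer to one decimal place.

4.6 years

Daily generation = 6.5 kW × 5.06 h = 32.89 kWh
Annual generation = 32.89 × 365 = 12005 kWh
Annual savings = 12005 × €0.259 = €3,109.26
Payback = €14,200 / €3,109.26 = 4.57 years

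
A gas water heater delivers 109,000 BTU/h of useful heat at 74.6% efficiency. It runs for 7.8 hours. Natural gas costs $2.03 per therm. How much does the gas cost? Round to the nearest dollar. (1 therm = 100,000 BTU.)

Heat delivered = 109,000 BTU/h × 7.8 h = 850,200 BTU
Gas input = 850,200 / 0.746 = 1,139,678 BTU
= 1,139,678 / 100,000 = 11.4 therm
Cost = 11.4 × $2.03/therm = $23.14 ≈ $23

$23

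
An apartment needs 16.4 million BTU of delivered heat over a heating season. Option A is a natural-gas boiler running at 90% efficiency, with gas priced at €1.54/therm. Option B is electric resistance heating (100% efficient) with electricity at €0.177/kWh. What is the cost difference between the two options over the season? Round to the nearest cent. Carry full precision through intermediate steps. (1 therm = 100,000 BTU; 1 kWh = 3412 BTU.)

€570.14

Heat load = 16.4 × 10⁶ BTU = 16,400,000 BTU
Gas: input = 16,400,000 / 0.90 = 18,222,222 BTU = 182.2 therm → 182.2 × €1.54 = €280.62
Electric: 16,400,000 BTU / 3412 = 4,807 kWh → × €0.177 = €850.76
Difference = |€280.62 − €850.76| = €570.14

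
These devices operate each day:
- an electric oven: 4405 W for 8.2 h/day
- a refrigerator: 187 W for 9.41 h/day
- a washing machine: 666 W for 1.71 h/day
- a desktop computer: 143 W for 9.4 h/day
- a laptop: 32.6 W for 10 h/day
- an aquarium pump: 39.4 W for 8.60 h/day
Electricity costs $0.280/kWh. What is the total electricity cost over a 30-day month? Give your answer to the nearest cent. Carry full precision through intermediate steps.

$344.64

electric oven: 4405 W × 8.2 h × 30 d = 1,083,630 Wh = 1,084 kWh
refrigerator: 187 W × 9.41 h × 30 d = 52,790 Wh = 52.79 kWh
washing machine: 666 W × 1.71 h × 30 d = 34,166 Wh = 34.17 kWh
desktop computer: 143 W × 9.4 h × 30 d = 40,326 Wh = 40.33 kWh
laptop: 32.6 W × 10 h × 30 d = 9,780 Wh = 9.78 kWh
aquarium pump: 39.4 W × 8.60 h × 30 d = 10,165 Wh = 10.17 kWh
Total energy = 1,084 + 52.79 + 34.17 + 40.33 + 9.78 + 10.17 = 1,231 kWh
Cost = 1,231 kWh × $0.280 = $344.64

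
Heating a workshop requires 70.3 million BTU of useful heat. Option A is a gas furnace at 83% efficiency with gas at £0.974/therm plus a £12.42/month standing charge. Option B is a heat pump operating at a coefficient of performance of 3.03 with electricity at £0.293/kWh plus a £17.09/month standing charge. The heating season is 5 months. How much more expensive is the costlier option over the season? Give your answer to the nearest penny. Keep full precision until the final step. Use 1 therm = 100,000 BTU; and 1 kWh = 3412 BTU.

Heat load = 70.3 × 10⁶ BTU = 70,300,000 BTU
Gas: input = 70,300,000 / 0.83 = 84,698,795 BTU = 847 therm → 847 × £0.974 = £824.97; + 5 × £12.42 standing = £887.07
Heat pump: 70,300,000 BTU / 3412 = 20,600 kWh heat; / 3.03 = 6,800 kWh in → × £0.293 = £1,992.38; + 5 × £17.09 standing = £2,077.83
Difference = |£887.07 − £2,077.83| = £1,190.76

£1190.76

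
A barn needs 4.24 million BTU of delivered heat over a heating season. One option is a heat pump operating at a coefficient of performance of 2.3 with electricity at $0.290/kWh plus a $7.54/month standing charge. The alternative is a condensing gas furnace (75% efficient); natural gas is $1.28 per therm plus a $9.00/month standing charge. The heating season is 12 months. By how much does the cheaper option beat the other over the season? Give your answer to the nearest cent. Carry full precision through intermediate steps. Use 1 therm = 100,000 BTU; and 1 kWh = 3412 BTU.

$66.80

Heat load = 4.24 × 10⁶ BTU = 4,240,000 BTU
Gas: input = 4,240,000 / 0.75 = 5,653,333 BTU = 56.53 therm → 56.53 × $1.28 = $72.36; + 12 × $9.00 standing = $180.36
Heat pump: 4,240,000 BTU / 3412 = 1,243 kWh heat; / 2.3 = 540.3 kWh in → × $0.290 = $156.68; + 12 × $7.54 standing = $247.16
Difference = |$180.36 − $247.16| = $66.80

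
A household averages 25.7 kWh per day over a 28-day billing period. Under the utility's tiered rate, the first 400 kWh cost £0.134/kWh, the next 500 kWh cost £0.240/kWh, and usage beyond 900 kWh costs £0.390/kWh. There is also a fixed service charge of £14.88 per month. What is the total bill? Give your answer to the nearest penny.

Usage = 25.7 kWh/day × 28 days = 719.6 kWh
First 400 kWh × £0.134 = £53.60
Next 319.6 kWh × £0.240 = £76.70
Remaining tier: 0 kWh (not reached)
Energy charge = £130.30; + service £14.88 = £145.18

£145.18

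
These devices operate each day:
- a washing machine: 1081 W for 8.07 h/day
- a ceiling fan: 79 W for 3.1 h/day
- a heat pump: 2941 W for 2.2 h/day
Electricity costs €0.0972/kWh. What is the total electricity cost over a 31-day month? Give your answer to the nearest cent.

€46.52

washing machine: 1081 W × 8.07 h × 31 d = 270,434 Wh = 270.4 kWh
ceiling fan: 79 W × 3.1 h × 31 d = 7,592 Wh = 7.592 kWh
heat pump: 2941 W × 2.2 h × 31 d = 200,576 Wh = 200.6 kWh
Total energy = 270.4 + 7.592 + 200.6 = 478.6 kWh
Cost = 478.6 kWh × €0.0972 = €46.52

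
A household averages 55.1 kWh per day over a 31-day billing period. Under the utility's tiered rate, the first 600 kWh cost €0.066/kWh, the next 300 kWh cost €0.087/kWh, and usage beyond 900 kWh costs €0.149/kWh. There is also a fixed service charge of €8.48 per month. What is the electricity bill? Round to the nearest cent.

Usage = 55.1 kWh/day × 31 days = 1708.1 kWh
First 600 kWh × €0.066 = €39.60
Next 300 kWh × €0.087 = €26.10
Remaining 808.1 kWh × €0.149 = €120.41
Energy charge = €186.11; + service €8.48 = €194.59

€194.59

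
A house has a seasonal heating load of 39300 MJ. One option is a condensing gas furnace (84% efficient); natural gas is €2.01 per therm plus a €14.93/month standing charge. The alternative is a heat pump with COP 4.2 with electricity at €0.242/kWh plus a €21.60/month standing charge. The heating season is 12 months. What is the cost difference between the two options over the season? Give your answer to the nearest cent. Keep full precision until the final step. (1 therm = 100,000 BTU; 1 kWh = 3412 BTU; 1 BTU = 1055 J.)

€182.26

Heat load = 39300 MJ = 39,300,000,000 J / 1055 = 37,251,185 BTU
Gas: input = 37,251,185 / 0.84 = 44,346,649 BTU = 443.5 therm → 443.5 × €2.01 = €891.37; + 12 × €14.93 standing = €1,070.53
Heat pump: 37,251,185 BTU / 3412 = 10,920 kWh heat; / 4.2 = 2,599 kWh in → × €0.242 = €629.07; + 12 × €21.60 standing = €888.27
Difference = |€1,070.53 − €888.27| = €182.26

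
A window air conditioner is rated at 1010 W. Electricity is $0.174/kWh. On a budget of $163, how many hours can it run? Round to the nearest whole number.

928 h

Energy budget = $163 / $0.174 per kWh = 936.8 kWh = 936,782 Wh
Runtime = 936,782 Wh / 1010 W = 927.5 h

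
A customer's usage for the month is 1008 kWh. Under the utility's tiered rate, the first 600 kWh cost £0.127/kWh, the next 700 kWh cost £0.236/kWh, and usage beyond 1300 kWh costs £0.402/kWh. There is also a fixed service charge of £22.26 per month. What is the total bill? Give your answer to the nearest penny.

£194.75

First 600 kWh × £0.127 = £76.20
Next 408 kWh × £0.236 = £96.29
Remaining tier: 0 kWh (not reached)
Energy charge = £172.49; + service £22.26 = £194.75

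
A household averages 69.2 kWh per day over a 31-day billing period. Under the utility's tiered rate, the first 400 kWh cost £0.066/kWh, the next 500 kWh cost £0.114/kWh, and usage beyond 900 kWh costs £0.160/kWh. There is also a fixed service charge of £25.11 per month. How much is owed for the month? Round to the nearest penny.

Usage = 69.2 kWh/day × 31 days = 2145.2 kWh
First 400 kWh × £0.066 = £26.40
Next 500 kWh × £0.114 = £57.00
Remaining 1245.2 kWh × £0.160 = £199.23
Energy charge = £282.63; + service £25.11 = £307.74

£307.74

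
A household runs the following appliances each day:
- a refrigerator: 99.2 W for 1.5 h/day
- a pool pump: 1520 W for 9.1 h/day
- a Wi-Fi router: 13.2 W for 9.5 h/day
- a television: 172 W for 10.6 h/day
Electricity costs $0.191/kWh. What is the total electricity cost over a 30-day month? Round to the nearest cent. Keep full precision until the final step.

refrigerator: 99.2 W × 1.5 h × 30 d = 4,464 Wh = 4.464 kWh
pool pump: 1520 W × 9.1 h × 30 d = 414,960 Wh = 415 kWh
Wi-Fi router: 13.2 W × 9.5 h × 30 d = 3,762 Wh = 3.762 kWh
television: 172 W × 10.6 h × 30 d = 54,696 Wh = 54.7 kWh
Total energy = 4.464 + 415 + 3.762 + 54.7 = 477.9 kWh
Cost = 477.9 kWh × $0.191 = $91.28

$91.28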